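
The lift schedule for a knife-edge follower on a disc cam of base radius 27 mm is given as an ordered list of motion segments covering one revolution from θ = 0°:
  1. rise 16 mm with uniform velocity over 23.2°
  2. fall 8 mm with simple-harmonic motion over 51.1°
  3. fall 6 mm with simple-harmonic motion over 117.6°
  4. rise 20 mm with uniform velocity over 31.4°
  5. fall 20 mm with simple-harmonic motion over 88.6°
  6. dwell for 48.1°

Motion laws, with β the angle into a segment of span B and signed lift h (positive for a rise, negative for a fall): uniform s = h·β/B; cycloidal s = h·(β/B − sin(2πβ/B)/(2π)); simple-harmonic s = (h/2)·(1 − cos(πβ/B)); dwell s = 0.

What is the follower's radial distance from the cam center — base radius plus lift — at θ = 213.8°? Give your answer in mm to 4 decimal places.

seg 1 [0°–23.2°] uniform, h=16: full span → s += 16 → s = 16.0000
seg 2 [23.2°–74.3°] simple-harmonic, h=-8: full span → s += -8 → s = 8.0000
seg 3 [74.3°–191.9°] simple-harmonic, h=-6: full span → s += -6 → s = 2.0000
seg 4 [191.9°–223.3°] uniform, h=20: θ=213.8° here. β=21.9, B=31.4. 20·21.9/31.4 = 13.9490 → s = 15.9490
radial distance = base radius + s = 27 + 15.9490 = 42.9490

42.9490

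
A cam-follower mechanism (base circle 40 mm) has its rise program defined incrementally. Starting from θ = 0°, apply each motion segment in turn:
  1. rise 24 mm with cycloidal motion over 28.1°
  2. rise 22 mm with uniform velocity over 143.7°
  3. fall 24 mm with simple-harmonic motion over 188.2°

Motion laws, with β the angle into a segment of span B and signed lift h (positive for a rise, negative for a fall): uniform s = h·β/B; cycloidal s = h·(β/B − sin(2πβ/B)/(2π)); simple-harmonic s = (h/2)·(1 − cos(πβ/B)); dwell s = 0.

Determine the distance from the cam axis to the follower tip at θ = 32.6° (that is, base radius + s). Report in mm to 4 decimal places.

seg 1 [0°–28.1°] cycloidal, h=24: full span → s += 24 → s = 24.0000
seg 2 [28.1°–171.8°] uniform, h=22: θ=32.6° here. β=4.5, B=143.7. 22·4.5/143.7 = 0.6889 → s = 24.6889
radial distance = base radius + s = 40 + 24.6889 = 64.6889

64.6889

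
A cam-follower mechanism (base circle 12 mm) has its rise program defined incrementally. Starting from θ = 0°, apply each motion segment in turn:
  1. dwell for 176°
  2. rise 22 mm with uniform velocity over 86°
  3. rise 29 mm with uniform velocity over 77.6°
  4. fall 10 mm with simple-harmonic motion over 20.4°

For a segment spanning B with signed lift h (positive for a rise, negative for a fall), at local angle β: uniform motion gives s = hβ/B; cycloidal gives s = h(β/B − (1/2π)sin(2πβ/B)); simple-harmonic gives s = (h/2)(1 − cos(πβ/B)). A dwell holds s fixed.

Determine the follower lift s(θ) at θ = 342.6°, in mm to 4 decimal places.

seg 1 [0°–176°] dwell: s stays 0.0000
seg 2 [176°–262°] uniform, h=22: full span → s += 22 → s = 22.0000
seg 3 [262°–339.6°] uniform, h=29: full span → s += 29 → s = 51.0000
seg 4 [339.6°–360°] simple-harmonic, h=-10: θ=342.6° here. β=3, B=20.4. -10/2·(1 − cos(π·0.1471)) = -0.5242 → s = 50.4758

50.4758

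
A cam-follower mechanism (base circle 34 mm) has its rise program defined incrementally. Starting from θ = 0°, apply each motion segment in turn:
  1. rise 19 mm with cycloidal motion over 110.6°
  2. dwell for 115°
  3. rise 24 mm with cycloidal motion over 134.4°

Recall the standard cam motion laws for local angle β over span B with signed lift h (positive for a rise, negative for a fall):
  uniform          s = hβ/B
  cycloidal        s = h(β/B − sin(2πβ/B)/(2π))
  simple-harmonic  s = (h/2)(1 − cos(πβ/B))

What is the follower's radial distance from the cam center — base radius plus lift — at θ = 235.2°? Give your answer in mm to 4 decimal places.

seg 1 [0°–110.6°] cycloidal, h=19: full span → s += 19 → s = 19.0000
seg 2 [110.6°–225.6°] dwell: s stays 19.0000
seg 3 [225.6°–360°] cycloidal, h=24: θ=235.2° here. β=9.6, B=134.4. 24·(0.0714 − sin(2π·0.0714)/(2π)) = 0.0570 → s = 19.0570
radial distance = base radius + s = 34 + 19.0570 = 53.0570

53.0570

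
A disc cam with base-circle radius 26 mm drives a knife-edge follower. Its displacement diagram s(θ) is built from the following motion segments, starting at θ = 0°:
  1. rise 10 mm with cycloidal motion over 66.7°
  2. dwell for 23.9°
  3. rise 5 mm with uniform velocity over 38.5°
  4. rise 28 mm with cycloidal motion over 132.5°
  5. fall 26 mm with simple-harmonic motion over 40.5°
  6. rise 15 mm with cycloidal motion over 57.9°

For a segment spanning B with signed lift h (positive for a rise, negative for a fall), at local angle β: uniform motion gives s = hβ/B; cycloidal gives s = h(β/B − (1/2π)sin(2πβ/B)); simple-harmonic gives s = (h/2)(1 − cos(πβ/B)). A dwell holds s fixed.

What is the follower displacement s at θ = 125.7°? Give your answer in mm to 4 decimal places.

seg 1 [0°–66.7°] cycloidal, h=10: full span → s += 10 → s = 10.0000
seg 2 [66.7°–90.6°] dwell: s stays 10.0000
seg 3 [90.6°–129.1°] uniform, h=5: θ=125.7° here. β=35.1, B=38.5. 5·35.1/38.5 = 4.5584 → s = 14.5584

14.5584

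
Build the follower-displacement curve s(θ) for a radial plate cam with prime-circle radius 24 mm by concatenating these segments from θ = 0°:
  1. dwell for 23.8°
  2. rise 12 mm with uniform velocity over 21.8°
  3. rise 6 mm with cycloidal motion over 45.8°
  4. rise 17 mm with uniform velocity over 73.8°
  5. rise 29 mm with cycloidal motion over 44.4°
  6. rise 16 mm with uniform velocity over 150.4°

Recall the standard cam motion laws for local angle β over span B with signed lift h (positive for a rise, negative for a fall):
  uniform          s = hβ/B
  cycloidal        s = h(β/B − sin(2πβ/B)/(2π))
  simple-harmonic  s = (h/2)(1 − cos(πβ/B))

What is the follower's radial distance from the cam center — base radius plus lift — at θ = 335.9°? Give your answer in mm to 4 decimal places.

seg 1 [0°–23.8°] dwell: s stays 0.0000
seg 2 [23.8°–45.6°] uniform, h=12: full span → s += 12 → s = 12.0000
seg 3 [45.6°–91.4°] cycloidal, h=6: full span → s += 6 → s = 18.0000
seg 4 [91.4°–165.2°] uniform, h=17: full span → s += 17 → s = 35.0000
seg 5 [165.2°–209.6°] cycloidal, h=29: full span → s += 29 → s = 64.0000
seg 6 [209.6°–360°] uniform, h=16: θ=335.9° here. β=126.3, B=150.4. 16·126.3/150.4 = 13.4362 → s = 77.4362
radial distance = base radius + s = 24 + 77.4362 = 101.4362

101.4362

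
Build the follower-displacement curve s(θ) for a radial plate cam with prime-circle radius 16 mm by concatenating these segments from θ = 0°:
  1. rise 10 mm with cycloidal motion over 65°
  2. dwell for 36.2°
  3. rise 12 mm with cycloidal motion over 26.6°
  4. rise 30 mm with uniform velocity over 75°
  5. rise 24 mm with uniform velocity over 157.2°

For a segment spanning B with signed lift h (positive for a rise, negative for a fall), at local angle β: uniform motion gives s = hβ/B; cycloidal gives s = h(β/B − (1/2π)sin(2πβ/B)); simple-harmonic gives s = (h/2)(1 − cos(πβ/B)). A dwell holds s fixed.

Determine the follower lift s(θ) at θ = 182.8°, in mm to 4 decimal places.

seg 1 [0°–65°] cycloidal, h=10: full span → s += 10 → s = 10.0000
seg 2 [65°–101.2°] dwell: s stays 10.0000
seg 3 [101.2°–127.8°] cycloidal, h=12: full span → s += 12 → s = 22.0000
seg 4 [127.8°–202.8°] uniform, h=30: θ=182.8° here. β=55, B=75. 30·55/75 = 22.0000 → s = 44.0000

44.0000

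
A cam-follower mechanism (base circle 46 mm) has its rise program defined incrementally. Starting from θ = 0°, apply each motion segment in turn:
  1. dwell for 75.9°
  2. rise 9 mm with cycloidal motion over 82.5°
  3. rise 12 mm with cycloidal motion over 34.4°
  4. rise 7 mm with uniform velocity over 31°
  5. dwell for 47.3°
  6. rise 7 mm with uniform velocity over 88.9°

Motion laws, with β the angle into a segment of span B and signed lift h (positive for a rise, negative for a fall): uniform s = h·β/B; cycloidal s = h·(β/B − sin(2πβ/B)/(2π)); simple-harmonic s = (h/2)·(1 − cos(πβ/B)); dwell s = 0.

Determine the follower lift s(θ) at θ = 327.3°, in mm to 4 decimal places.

seg 1 [0°–75.9°] dwell: s stays 0.0000
seg 2 [75.9°–158.4°] cycloidal, h=9: full span → s += 9 → s = 9.0000
seg 3 [158.4°–192.8°] cycloidal, h=12: full span → s += 12 → s = 21.0000
seg 4 [192.8°–223.8°] uniform, h=7: full span → s += 7 → s = 28.0000
seg 5 [223.8°–271.1°] dwell: s stays 28.0000
seg 6 [271.1°–360°] uniform, h=7: θ=327.3° here. β=56.2, B=88.9. 7·56.2/88.9 = 4.4252 → s = 32.4252

32.4252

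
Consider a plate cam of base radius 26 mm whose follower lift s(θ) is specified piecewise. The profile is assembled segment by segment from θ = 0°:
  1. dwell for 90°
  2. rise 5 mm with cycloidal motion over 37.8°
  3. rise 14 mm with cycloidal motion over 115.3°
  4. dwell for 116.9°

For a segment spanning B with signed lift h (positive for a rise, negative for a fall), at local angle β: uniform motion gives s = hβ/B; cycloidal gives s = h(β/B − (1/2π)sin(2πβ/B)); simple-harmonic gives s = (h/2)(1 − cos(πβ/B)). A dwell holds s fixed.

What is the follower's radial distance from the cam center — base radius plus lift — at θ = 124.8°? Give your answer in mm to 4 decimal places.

seg 1 [0°–90°] dwell: s stays 0.0000
seg 2 [90°–127.8°] cycloidal, h=5: θ=124.8° here. β=34.8, B=37.8. 5·(0.9206 − sin(2π·0.9206)/(2π)) = 4.9838 → s = 4.9838
radial distance = base radius + s = 26 + 4.9838 = 30.9838

30.9838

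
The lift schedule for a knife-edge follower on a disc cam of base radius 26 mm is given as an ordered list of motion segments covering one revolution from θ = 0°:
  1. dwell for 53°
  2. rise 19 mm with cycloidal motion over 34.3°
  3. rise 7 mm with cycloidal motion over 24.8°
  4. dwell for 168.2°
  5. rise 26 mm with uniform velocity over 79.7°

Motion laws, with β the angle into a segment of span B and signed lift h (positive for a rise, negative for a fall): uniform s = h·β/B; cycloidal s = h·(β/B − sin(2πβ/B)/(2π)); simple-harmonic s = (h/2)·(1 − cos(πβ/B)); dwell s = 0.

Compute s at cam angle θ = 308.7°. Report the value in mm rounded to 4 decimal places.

seg 1 [0°–53°] dwell: s stays 0.0000
seg 2 [53°–87.3°] cycloidal, h=19: full span → s += 19 → s = 19.0000
seg 3 [87.3°–112.1°] cycloidal, h=7: full span → s += 7 → s = 26.0000
seg 4 [112.1°–280.3°] dwell: s stays 26.0000
seg 5 [280.3°–360°] uniform, h=26: θ=308.7° here. β=28.4, B=79.7. 26·28.4/79.7 = 9.2647 → s = 35.2647

35.2647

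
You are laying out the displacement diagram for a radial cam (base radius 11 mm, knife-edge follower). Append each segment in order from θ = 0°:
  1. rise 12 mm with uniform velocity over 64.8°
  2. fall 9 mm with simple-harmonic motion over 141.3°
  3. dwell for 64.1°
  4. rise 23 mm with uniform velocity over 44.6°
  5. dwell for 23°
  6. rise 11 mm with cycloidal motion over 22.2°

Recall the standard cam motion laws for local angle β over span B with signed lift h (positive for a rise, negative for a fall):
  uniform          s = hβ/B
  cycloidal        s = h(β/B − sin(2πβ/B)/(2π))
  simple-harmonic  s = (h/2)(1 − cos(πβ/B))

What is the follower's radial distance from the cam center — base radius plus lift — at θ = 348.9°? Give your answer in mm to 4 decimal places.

seg 1 [0°–64.8°] uniform, h=12: full span → s += 12 → s = 12.0000
seg 2 [64.8°–206.1°] simple-harmonic, h=-9: full span → s += -9 → s = 3.0000
seg 3 [206.1°–270.2°] dwell: s stays 3.0000
seg 4 [270.2°–314.8°] uniform, h=23: full span → s += 23 → s = 26.0000
seg 5 [314.8°–337.8°] dwell: s stays 26.0000
seg 6 [337.8°–360°] cycloidal, h=11: θ=348.9° here. β=11.1, B=22.2. 11·(0.5000 − sin(2π·0.5000)/(2π)) = 5.5000 → s = 31.5000
radial distance = base radius + s = 11 + 31.5000 = 42.5000

42.5000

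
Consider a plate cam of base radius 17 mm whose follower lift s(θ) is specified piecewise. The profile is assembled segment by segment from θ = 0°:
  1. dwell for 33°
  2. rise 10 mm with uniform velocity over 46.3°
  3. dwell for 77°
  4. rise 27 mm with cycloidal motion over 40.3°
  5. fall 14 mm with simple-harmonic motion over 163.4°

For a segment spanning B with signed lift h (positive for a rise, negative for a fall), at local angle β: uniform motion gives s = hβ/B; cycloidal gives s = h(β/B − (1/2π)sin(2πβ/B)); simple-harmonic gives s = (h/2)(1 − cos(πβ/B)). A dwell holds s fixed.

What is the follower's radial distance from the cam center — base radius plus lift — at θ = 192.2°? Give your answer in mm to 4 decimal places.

seg 1 [0°–33°] dwell: s stays 0.0000
seg 2 [33°–79.3°] uniform, h=10: full span → s += 10 → s = 10.0000
seg 3 [79.3°–156.3°] dwell: s stays 10.0000
seg 4 [156.3°–196.6°] cycloidal, h=27: θ=192.2° here. β=35.9, B=40.3. 27·(0.8908 − sin(2π·0.8908)/(2π)) = 26.7742 → s = 36.7742
radial distance = base radius + s = 17 + 36.7742 = 53.7742

53.7742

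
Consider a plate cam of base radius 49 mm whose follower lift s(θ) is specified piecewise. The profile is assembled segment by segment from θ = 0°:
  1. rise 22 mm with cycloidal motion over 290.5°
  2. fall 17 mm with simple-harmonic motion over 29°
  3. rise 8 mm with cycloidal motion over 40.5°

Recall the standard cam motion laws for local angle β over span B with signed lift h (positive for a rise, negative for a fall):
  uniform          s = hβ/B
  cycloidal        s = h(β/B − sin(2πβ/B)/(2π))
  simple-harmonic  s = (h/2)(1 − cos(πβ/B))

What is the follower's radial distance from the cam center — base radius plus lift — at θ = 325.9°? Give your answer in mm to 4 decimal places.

seg 1 [0°–290.5°] cycloidal, h=22: full span → s += 22 → s = 22.0000
seg 2 [290.5°–319.5°] simple-harmonic, h=-17: full span → s += -17 → s = 5.0000
seg 3 [319.5°–360°] cycloidal, h=8: θ=325.9° here. β=6.4, B=40.5. 8·(0.1580 − sin(2π·0.1580)/(2π)) = 0.1977 → s = 5.1977
radial distance = base radius + s = 49 + 5.1977 = 54.1977

54.1977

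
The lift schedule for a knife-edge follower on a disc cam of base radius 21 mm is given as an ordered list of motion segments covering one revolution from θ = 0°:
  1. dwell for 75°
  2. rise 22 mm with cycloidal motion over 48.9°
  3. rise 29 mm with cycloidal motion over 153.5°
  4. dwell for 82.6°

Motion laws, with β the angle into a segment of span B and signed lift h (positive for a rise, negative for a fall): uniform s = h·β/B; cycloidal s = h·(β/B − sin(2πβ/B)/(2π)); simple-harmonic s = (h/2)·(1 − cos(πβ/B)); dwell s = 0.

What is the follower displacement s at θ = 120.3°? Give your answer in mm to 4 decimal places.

seg 1 [0°–75°] dwell: s stays 0.0000
seg 2 [75°–123.9°] cycloidal, h=22: θ=120.3° here. β=45.3, B=48.9. 22·(0.9264 − sin(2π·0.9264)/(2π)) = 21.9429 → s = 21.9429

21.9429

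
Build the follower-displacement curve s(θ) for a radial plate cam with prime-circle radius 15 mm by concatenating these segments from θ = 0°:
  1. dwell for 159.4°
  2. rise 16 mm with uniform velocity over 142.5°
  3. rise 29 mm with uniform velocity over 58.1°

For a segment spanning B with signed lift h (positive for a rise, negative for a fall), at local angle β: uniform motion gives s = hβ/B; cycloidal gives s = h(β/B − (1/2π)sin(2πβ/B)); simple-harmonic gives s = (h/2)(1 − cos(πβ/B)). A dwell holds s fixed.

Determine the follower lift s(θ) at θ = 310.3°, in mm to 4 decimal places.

seg 1 [0°–159.4°] dwell: s stays 0.0000
seg 2 [159.4°–301.9°] uniform, h=16: full span → s += 16 → s = 16.0000
seg 3 [301.9°–360°] uniform, h=29: θ=310.3° here. β=8.4, B=58.1. 29·8.4/58.1 = 4.1928 → s = 20.1928

20.1928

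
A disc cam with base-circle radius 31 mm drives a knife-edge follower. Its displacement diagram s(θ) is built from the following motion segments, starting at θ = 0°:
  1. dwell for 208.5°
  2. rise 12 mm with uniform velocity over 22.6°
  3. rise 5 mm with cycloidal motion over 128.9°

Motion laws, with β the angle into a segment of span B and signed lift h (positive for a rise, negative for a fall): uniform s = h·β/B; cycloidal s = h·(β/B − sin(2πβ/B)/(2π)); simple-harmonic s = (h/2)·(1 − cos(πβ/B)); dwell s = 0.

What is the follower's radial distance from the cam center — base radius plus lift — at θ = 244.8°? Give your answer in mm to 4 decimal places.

seg 1 [0°–208.5°] dwell: s stays 0.0000
seg 2 [208.5°–231.1°] uniform, h=12: full span → s += 12 → s = 12.0000
seg 3 [231.1°–360°] cycloidal, h=5: θ=244.8° here. β=13.7, B=128.9. 5·(0.1063 − sin(2π·0.1063)/(2π)) = 0.0386 → s = 12.0386
radial distance = base radius + s = 31 + 12.0386 = 43.0386

43.0386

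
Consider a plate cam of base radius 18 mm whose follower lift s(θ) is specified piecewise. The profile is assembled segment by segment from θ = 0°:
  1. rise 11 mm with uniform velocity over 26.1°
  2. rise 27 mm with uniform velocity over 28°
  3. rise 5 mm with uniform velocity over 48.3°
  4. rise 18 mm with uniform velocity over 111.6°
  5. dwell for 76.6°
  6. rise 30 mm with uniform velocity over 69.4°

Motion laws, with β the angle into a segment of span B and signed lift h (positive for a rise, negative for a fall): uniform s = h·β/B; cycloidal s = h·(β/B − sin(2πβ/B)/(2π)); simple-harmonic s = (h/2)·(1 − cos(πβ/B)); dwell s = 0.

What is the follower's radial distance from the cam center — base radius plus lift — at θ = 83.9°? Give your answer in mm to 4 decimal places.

seg 1 [0°–26.1°] uniform, h=11: full span → s += 11 → s = 11.0000
seg 2 [26.1°–54.1°] uniform, h=27: full span → s += 27 → s = 38.0000
seg 3 [54.1°–102.4°] uniform, h=5: θ=83.9° here. β=29.8, B=48.3. 5·29.8/48.3 = 3.0849 → s = 41.0849
radial distance = base radius + s = 18 + 41.0849 = 59.0849

59.0849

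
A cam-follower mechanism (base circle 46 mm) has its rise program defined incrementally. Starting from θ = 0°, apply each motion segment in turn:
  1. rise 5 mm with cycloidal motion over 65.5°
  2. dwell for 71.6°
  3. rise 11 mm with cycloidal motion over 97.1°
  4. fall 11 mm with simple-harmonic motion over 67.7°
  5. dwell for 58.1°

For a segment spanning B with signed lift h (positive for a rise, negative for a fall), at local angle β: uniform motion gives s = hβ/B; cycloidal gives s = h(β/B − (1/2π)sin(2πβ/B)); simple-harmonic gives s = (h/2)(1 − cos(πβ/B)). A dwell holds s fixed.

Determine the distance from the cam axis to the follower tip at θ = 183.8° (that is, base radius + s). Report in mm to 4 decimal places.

seg 1 [0°–65.5°] cycloidal, h=5: full span → s += 5 → s = 5.0000
seg 2 [65.5°–137.1°] dwell: s stays 5.0000
seg 3 [137.1°–234.2°] cycloidal, h=11: θ=183.8° here. β=46.7, B=97.1. 11·(0.4809 − sin(2π·0.4809)/(2π)) = 5.0813 → s = 10.0813
radial distance = base radius + s = 46 + 10.0813 = 56.0813

56.0813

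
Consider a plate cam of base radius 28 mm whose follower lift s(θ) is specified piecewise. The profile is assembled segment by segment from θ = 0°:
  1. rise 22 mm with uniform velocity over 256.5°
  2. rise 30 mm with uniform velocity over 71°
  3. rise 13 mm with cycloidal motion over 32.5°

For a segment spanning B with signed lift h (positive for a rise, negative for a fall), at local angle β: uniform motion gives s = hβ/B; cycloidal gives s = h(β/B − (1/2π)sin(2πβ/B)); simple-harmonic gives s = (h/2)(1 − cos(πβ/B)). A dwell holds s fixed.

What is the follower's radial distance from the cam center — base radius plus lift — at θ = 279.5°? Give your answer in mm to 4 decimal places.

seg 1 [0°–256.5°] uniform, h=22: full span → s += 22 → s = 22.0000
seg 2 [256.5°–327.5°] uniform, h=30: θ=279.5° here. β=23, B=71. 30·23/71 = 9.7183 → s = 31.7183
radial distance = base radius + s = 28 + 31.7183 = 59.7183

59.7183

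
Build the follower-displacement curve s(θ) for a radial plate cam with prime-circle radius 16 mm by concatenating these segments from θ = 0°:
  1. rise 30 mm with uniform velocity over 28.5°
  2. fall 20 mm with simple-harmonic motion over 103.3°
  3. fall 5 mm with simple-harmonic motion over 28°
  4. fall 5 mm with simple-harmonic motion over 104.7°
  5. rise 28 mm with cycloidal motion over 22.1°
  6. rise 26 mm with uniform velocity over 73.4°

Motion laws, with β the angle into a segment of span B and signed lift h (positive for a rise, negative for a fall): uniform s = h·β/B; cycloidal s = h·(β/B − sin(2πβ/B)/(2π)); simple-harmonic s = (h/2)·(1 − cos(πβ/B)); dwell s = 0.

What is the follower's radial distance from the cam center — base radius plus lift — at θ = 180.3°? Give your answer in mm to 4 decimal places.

seg 1 [0°–28.5°] uniform, h=30: full span → s += 30 → s = 30.0000
seg 2 [28.5°–131.8°] simple-harmonic, h=-20: full span → s += -20 → s = 10.0000
seg 3 [131.8°–159.8°] simple-harmonic, h=-5: full span → s += -5 → s = 5.0000
seg 4 [159.8°–264.5°] simple-harmonic, h=-5: θ=180.3° here. β=20.5, B=104.7. -5/2·(1 − cos(π·0.1958)) = -0.4582 → s = 4.5418
radial distance = base radius + s = 16 + 4.5418 = 20.5418

20.5418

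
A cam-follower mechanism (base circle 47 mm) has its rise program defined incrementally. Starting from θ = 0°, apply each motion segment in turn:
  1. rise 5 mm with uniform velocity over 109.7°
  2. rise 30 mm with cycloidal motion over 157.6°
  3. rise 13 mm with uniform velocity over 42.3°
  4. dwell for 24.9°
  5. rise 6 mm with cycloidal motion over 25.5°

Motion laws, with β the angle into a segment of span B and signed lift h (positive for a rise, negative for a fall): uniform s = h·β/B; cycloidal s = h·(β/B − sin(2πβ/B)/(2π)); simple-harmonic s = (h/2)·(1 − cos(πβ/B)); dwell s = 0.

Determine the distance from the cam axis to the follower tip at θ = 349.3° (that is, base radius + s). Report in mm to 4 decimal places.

seg 1 [0°–109.7°] uniform, h=5: full span → s += 5 → s = 5.0000
seg 2 [109.7°–267.3°] cycloidal, h=30: full span → s += 30 → s = 35.0000
seg 3 [267.3°–309.6°] uniform, h=13: full span → s += 13 → s = 48.0000
seg 4 [309.6°–334.5°] dwell: s stays 48.0000
seg 5 [334.5°–360°] cycloidal, h=6: θ=349.3° here. β=14.8, B=25.5. 6·(0.5804 − sin(2π·0.5804)/(2π)) = 3.9445 → s = 51.9445
radial distance = base radius + s = 47 + 51.9445 = 98.9445

98.9445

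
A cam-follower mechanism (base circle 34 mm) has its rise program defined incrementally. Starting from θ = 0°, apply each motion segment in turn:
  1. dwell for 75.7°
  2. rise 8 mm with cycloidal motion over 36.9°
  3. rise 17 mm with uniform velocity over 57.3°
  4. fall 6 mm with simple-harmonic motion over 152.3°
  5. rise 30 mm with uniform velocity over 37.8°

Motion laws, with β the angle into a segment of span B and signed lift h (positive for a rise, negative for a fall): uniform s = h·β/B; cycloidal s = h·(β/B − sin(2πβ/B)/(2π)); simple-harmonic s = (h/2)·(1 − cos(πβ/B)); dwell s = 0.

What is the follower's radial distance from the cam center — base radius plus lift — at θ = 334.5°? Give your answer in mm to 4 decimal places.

seg 1 [0°–75.7°] dwell: s stays 0.0000
seg 2 [75.7°–112.6°] cycloidal, h=8: full span → s += 8 → s = 8.0000
seg 3 [112.6°–169.9°] uniform, h=17: full span → s += 17 → s = 25.0000
seg 4 [169.9°–322.2°] simple-harmonic, h=-6: full span → s += -6 → s = 19.0000
seg 5 [322.2°–360°] uniform, h=30: θ=334.5° here. β=12.3, B=37.8. 30·12.3/37.8 = 9.7619 → s = 28.7619
radial distance = base radius + s = 34 + 28.7619 = 62.7619

62.7619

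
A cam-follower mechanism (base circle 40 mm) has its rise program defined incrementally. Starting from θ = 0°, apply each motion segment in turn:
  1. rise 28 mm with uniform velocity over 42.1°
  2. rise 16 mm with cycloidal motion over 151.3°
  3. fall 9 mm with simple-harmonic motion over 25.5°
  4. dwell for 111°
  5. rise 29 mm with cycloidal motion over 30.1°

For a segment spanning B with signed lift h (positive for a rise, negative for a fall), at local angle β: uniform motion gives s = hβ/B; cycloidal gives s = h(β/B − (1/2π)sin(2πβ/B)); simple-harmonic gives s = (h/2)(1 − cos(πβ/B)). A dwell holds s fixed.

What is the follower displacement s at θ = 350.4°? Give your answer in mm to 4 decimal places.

seg 1 [0°–42.1°] uniform, h=28: full span → s += 28 → s = 28.0000
seg 2 [42.1°–193.4°] cycloidal, h=16: full span → s += 16 → s = 44.0000
seg 3 [193.4°–218.9°] simple-harmonic, h=-9: full span → s += -9 → s = 35.0000
seg 4 [218.9°–329.9°] dwell: s stays 35.0000
seg 5 [329.9°–360°] cycloidal, h=29: θ=350.4° here. β=20.5, B=30.1. 29·(0.6811 − sin(2π·0.6811)/(2π)) = 23.9401 → s = 58.9401

58.9401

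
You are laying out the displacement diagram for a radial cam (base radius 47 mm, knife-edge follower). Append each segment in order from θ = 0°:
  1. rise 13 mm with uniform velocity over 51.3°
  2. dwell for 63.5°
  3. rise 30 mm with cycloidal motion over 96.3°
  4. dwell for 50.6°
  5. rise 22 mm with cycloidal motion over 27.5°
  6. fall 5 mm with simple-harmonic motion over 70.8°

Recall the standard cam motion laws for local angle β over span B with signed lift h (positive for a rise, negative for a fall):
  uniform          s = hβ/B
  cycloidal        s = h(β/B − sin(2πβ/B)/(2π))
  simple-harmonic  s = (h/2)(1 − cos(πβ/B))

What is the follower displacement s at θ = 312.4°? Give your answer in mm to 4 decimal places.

seg 1 [0°–51.3°] uniform, h=13: full span → s += 13 → s = 13.0000
seg 2 [51.3°–114.8°] dwell: s stays 13.0000
seg 3 [114.8°–211.1°] cycloidal, h=30: full span → s += 30 → s = 43.0000
seg 4 [211.1°–261.7°] dwell: s stays 43.0000
seg 5 [261.7°–289.2°] cycloidal, h=22: full span → s += 22 → s = 65.0000
seg 6 [289.2°–360°] simple-harmonic, h=-5: θ=312.4° here. β=23.2, B=70.8. -5/2·(1 − cos(π·0.3277)) = -1.2118 → s = 63.7882

63.7882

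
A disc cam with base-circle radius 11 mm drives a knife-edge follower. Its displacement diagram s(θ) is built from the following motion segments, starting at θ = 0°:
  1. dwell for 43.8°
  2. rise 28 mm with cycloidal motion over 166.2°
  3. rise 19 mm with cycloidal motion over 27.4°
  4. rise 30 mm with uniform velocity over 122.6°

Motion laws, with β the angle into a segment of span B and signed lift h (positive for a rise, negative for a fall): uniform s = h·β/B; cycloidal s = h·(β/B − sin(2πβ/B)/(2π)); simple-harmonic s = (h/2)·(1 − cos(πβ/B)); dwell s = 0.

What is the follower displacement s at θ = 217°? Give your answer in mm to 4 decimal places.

seg 1 [0°–43.8°] dwell: s stays 0.0000
seg 2 [43.8°–210°] cycloidal, h=28: full span → s += 28 → s = 28.0000
seg 3 [210°–237.4°] cycloidal, h=19: θ=217° here. β=7, B=27.4. 19·(0.2555 − sin(2π·0.2555)/(2π)) = 1.8319 → s = 29.8319

29.8319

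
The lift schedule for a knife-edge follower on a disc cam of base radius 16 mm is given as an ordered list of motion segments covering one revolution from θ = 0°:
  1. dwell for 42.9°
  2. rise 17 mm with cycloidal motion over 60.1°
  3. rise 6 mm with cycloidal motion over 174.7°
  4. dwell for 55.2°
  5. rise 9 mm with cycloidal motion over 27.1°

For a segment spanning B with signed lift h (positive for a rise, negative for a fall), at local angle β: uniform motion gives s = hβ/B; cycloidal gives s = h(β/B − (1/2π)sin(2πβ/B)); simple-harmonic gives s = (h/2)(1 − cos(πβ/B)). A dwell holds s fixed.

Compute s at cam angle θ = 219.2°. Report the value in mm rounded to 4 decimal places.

seg 1 [0°–42.9°] dwell: s stays 0.0000
seg 2 [42.9°–103°] cycloidal, h=17: full span → s += 17 → s = 17.0000
seg 3 [103°–277.7°] cycloidal, h=6: θ=219.2° here. β=116.2, B=174.7. 6·(0.6651 − sin(2π·0.6651)/(2π)) = 4.8132 → s = 21.8132

21.8132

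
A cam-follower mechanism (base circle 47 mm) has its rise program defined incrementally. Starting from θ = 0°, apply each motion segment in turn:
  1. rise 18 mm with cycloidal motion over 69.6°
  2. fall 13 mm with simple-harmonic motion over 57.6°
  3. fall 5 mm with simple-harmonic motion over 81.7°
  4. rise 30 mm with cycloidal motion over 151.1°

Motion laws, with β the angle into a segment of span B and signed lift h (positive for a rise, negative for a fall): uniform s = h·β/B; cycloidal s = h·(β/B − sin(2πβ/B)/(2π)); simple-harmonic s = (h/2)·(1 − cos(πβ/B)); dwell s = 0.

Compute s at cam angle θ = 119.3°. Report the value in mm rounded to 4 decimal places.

seg 1 [0°–69.6°] cycloidal, h=18: full span → s += 18 → s = 18.0000
seg 2 [69.6°–127.2°] simple-harmonic, h=-13: θ=119.3° here. β=49.7, B=57.6. -13/2·(1 − cos(π·0.8628)) = -12.4059 → s = 5.5941

5.5941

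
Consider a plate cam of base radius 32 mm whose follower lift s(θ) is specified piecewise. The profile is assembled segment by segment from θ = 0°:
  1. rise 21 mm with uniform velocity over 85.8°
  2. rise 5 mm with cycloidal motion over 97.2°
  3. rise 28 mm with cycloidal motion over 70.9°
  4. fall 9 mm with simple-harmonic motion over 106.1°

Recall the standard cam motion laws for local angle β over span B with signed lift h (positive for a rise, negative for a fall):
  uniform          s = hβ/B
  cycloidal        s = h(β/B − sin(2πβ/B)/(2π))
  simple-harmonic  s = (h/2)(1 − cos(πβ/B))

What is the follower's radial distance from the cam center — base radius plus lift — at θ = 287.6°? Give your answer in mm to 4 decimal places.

seg 1 [0°–85.8°] uniform, h=21: full span → s += 21 → s = 21.0000
seg 2 [85.8°–183°] cycloidal, h=5: full span → s += 5 → s = 26.0000
seg 3 [183°–253.9°] cycloidal, h=28: full span → s += 28 → s = 54.0000
seg 4 [253.9°–360°] simple-harmonic, h=-9: θ=287.6° here. β=33.7, B=106.1. -9/2·(1 − cos(π·0.3176)) = -2.0605 → s = 51.9395
radial distance = base radius + s = 32 + 51.9395 = 83.9395

83.9395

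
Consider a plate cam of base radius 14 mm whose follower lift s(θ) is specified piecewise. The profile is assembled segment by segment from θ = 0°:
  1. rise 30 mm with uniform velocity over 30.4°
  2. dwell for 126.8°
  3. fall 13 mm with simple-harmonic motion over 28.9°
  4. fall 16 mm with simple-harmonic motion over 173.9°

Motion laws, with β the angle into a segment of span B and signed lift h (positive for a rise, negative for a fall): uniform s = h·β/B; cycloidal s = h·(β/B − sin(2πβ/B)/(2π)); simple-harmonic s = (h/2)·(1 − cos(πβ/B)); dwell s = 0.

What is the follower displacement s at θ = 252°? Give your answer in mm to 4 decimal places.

seg 1 [0°–30.4°] uniform, h=30: full span → s += 30 → s = 30.0000
seg 2 [30.4°–157.2°] dwell: s stays 30.0000
seg 3 [157.2°–186.1°] simple-harmonic, h=-13: full span → s += -13 → s = 17.0000
seg 4 [186.1°–360°] simple-harmonic, h=-16: θ=252° here. β=65.9, B=173.9. -16/2·(1 − cos(π·0.3790)) = -5.0306 → s = 11.9694

11.9694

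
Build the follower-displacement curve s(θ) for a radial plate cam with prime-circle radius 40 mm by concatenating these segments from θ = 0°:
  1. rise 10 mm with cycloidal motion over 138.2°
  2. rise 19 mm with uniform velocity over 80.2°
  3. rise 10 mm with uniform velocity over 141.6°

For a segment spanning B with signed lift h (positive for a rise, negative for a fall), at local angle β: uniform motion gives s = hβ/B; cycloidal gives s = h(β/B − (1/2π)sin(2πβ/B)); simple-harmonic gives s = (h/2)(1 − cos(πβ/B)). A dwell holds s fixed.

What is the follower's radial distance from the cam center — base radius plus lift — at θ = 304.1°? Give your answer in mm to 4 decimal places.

seg 1 [0°–138.2°] cycloidal, h=10: full span → s += 10 → s = 10.0000
seg 2 [138.2°–218.4°] uniform, h=19: full span → s += 19 → s = 29.0000
seg 3 [218.4°–360°] uniform, h=10: θ=304.1° here. β=85.7, B=141.6. 10·85.7/141.6 = 6.0523 → s = 35.0523
radial distance = base radius + s = 40 + 35.0523 = 75.0523

75.0523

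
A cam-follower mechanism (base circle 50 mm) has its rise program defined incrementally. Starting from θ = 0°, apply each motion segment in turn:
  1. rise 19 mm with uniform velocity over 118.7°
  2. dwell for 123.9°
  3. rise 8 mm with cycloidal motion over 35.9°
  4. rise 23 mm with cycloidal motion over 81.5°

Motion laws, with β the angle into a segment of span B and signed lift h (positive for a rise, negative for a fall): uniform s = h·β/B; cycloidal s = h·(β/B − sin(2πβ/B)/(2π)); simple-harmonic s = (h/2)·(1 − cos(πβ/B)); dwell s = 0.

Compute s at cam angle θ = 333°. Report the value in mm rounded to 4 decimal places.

seg 1 [0°–118.7°] uniform, h=19: full span → s += 19 → s = 19.0000
seg 2 [118.7°–242.6°] dwell: s stays 19.0000
seg 3 [242.6°–278.5°] cycloidal, h=8: full span → s += 8 → s = 27.0000
seg 4 [278.5°–360°] cycloidal, h=23: θ=333° here. β=54.5, B=81.5. 23·(0.6687 − sin(2π·0.6687)/(2π)) = 18.5738 → s = 45.5738

45.5738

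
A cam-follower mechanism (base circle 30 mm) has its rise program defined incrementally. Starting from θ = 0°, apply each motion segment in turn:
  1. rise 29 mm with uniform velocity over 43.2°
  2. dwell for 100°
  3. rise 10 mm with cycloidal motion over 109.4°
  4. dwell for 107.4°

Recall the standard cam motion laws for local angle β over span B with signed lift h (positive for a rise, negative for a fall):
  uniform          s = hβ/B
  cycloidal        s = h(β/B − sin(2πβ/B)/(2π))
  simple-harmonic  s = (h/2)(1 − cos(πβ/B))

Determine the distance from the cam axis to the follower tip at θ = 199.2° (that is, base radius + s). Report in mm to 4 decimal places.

seg 1 [0°–43.2°] uniform, h=29: full span → s += 29 → s = 29.0000
seg 2 [43.2°–143.2°] dwell: s stays 29.0000
seg 3 [143.2°–252.6°] cycloidal, h=10: θ=199.2° here. β=56, B=109.4. 10·(0.5119 − sin(2π·0.5119)/(2π)) = 5.2375 → s = 34.2375
radial distance = base radius + s = 30 + 34.2375 = 64.2375

64.2375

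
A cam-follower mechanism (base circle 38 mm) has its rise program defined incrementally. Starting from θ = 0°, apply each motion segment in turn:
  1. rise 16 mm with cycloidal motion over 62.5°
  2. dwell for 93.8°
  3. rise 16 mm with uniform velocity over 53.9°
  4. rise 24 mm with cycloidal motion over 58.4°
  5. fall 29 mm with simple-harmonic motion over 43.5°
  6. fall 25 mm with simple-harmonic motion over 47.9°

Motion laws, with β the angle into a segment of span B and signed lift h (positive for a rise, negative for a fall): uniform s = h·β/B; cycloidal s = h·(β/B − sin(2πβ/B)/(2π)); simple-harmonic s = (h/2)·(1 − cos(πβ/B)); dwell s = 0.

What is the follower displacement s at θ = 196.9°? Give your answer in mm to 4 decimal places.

seg 1 [0°–62.5°] cycloidal, h=16: full span → s += 16 → s = 16.0000
seg 2 [62.5°–156.3°] dwell: s stays 16.0000
seg 3 [156.3°–210.2°] uniform, h=16: θ=196.9° here. β=40.6, B=53.9. 16·40.6/53.9 = 12.0519 → s = 28.0519

28.0519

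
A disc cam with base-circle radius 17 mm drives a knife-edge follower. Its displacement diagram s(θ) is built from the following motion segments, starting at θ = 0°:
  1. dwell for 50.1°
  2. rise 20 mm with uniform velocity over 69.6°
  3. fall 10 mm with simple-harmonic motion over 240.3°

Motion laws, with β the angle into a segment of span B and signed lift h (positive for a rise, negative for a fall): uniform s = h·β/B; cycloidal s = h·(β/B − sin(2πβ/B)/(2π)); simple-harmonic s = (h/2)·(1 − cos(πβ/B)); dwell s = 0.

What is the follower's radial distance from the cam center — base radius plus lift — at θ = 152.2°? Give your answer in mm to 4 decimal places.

seg 1 [0°–50.1°] dwell: s stays 0.0000
seg 2 [50.1°–119.7°] uniform, h=20: full span → s += 20 → s = 20.0000
seg 3 [119.7°–360°] simple-harmonic, h=-10: θ=152.2° here. β=32.5, B=240.3. -10/2·(1 − cos(π·0.1352)) = -0.4446 → s = 19.5554
radial distance = base radius + s = 17 + 19.5554 = 36.5554

36.5554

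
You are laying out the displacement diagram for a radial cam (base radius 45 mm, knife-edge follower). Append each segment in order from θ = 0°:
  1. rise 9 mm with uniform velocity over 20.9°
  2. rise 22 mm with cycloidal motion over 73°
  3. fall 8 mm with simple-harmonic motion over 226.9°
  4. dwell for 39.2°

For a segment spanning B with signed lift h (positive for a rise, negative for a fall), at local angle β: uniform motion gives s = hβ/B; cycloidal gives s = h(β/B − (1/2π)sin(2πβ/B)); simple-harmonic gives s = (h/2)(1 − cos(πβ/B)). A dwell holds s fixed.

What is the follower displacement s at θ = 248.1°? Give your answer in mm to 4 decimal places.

seg 1 [0°–20.9°] uniform, h=9: full span → s += 9 → s = 9.0000
seg 2 [20.9°–93.9°] cycloidal, h=22: full span → s += 22 → s = 31.0000
seg 3 [93.9°–320.8°] simple-harmonic, h=-8: θ=248.1° here. β=154.2, B=226.9. -8/2·(1 − cos(π·0.6796)) = -6.1390 → s = 24.8610

24.8610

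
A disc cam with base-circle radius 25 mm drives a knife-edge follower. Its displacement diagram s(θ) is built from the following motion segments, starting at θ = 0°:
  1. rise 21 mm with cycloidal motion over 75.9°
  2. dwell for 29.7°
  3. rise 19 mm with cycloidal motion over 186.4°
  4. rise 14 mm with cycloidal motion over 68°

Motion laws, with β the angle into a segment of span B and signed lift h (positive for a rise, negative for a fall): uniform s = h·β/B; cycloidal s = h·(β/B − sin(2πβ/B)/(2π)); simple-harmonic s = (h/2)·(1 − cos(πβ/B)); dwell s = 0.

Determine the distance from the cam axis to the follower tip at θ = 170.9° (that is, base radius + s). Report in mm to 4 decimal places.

seg 1 [0°–75.9°] cycloidal, h=21: full span → s += 21 → s = 21.0000
seg 2 [75.9°–105.6°] dwell: s stays 21.0000
seg 3 [105.6°–292°] cycloidal, h=19: θ=170.9° here. β=65.3, B=186.4. 19·(0.3503 − sin(2π·0.3503)/(2π)) = 4.2133 → s = 25.2133
radial distance = base radius + s = 25 + 25.2133 = 50.2133

50.2133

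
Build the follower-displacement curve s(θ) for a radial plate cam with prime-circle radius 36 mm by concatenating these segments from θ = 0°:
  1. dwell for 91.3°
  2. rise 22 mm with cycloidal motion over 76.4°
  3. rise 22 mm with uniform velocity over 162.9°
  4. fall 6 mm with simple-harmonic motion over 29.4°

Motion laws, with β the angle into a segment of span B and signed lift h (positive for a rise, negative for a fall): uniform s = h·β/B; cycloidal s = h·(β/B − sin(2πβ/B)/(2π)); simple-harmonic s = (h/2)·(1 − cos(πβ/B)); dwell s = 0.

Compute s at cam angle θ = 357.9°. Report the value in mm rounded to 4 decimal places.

seg 1 [0°–91.3°] dwell: s stays 0.0000
seg 2 [91.3°–167.7°] cycloidal, h=22: full span → s += 22 → s = 22.0000
seg 3 [167.7°–330.6°] uniform, h=22: full span → s += 22 → s = 44.0000
seg 4 [330.6°–360°] simple-harmonic, h=-6: θ=357.9° here. β=27.3, B=29.4. -6/2·(1 − cos(π·0.9286)) = -5.9248 → s = 38.0752

38.0752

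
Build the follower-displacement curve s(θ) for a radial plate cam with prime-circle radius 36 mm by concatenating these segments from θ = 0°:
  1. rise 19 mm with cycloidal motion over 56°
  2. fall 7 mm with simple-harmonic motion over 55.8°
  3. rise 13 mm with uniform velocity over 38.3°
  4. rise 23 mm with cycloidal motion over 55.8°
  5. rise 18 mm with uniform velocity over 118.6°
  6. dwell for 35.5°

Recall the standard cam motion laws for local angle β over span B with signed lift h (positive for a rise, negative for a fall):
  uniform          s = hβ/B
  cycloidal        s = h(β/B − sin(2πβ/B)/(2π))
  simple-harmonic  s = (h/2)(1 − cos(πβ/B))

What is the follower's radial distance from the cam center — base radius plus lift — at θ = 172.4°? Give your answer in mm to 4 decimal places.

seg 1 [0°–56°] cycloidal, h=19: full span → s += 19 → s = 19.0000
seg 2 [56°–111.8°] simple-harmonic, h=-7: full span → s += -7 → s = 12.0000
seg 3 [111.8°–150.1°] uniform, h=13: full span → s += 13 → s = 25.0000
seg 4 [150.1°–205.9°] cycloidal, h=23: θ=172.4° here. β=22.3, B=55.8. 23·(0.3996 − sin(2π·0.3996)/(2π)) = 7.0335 → s = 32.0335
radial distance = base radius + s = 36 + 32.0335 = 68.0335

68.0335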